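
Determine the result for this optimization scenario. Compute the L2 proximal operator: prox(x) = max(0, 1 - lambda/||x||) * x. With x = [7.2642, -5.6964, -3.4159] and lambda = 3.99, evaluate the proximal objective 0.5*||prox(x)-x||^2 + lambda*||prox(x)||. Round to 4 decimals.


Step 1: Compute ||x||.
||x|| = 9.8431
Step 2: Compute scaling factor.
scale = max(0, 1 - 3.99/9.8431) = 0.5946
Step 3: prox(x) = [4.3196, -3.3873, -2.0312]
||prox(x)|| = 5.8531
Step 4: Proximal objective.
0.5*||prox-x||^2 = 7.9601
lambda*||prox|| = 23.3539
Total = 31.3138


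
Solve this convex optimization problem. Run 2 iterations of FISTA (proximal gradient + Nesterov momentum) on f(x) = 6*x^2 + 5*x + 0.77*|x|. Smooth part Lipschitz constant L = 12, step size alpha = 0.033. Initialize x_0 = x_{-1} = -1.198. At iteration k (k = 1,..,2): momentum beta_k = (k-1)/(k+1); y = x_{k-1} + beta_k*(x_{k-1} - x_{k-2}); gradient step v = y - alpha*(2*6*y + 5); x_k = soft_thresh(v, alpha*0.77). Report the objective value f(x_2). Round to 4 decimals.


FISTA on f(x) = 6*x^2 + 5*x + 0.77*|x|
L = 12, alpha = 0.033
Iteration 1: beta = 0.0, y = -1.198 + 0.0*(-1.198 + 1.198) = -1.198
  grad(y) = -9.376, v = y - alpha*grad = -0.8886
  prox(v) = soft_thresh(-0.8886, 0.0254) = -0.8632
Iteration 2: beta = 0.3333, y = -0.8632 + 0.3333*(-0.8632 + 1.198) = -0.7516
  grad(y) = -4.0189, v = y - alpha*grad = -0.619
  prox(v) = soft_thresh(-0.619, 0.0254) = -0.5935
f(x_2) = 6*(-0.5935)^2 + 5*(-0.5935) + 0.77*|-0.5935| = -0.3969


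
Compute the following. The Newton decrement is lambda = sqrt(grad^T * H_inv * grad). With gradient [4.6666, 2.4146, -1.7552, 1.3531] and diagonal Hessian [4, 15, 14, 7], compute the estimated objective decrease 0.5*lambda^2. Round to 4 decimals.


Step 1: H is diagonal, so H^(-1) * g = [1.1667, 0.161, -0.1254, 0.1933].
Step 2: g^T H^(-1) g = sum_i g_i^2 / H_ii
  = (4.6666)^2/4 + (2.4146)^2/15 + (-1.7552)^2/14 + (1.3531)^2/7
  = 5.4443 + 0.3887 + 0.2201 + 0.2616 = 6.3146
Step 3: Objective decrease = 0.5 * g^T H^(-1) g = 3.1573


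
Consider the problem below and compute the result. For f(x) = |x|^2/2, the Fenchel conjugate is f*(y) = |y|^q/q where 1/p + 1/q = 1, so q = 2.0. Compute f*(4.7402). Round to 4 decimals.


The conjugate exponent q satisfies 1/p + 1/q = 1.
p = 2, so q = 2/(2 - 1) = 2.0
|y|^q = 4.7402^2.0 = 22.4695
f*(4.7402) = 22.4695 / 2.0 = 11.2347


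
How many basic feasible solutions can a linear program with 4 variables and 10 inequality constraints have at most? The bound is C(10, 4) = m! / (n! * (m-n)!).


Each vertex corresponds to some choice of n active constraints out of m, so the number of vertices is at most C(m, n) = m! / (n!(m-n)!).
m = 10, n = 4
Numerator: 10 * 9 * 8 * 7
Denominator: 4! = 24
C(10, 4) = 210


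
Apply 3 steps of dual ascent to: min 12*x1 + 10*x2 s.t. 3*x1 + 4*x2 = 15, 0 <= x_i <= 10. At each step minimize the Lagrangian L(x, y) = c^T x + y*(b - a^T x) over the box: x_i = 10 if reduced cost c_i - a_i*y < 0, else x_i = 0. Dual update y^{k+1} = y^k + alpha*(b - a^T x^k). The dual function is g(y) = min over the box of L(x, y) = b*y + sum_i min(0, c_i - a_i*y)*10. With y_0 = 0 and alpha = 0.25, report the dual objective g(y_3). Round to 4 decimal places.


Dual ascent for LP: min 12*x1 + 10*x2, 3*x1 + 4*x2 = 15, 0 <= x_i <= 10
Step 1: y^k = 0.0, reduced costs: (12.0, 10.0)
  x^k = (0.0, 0.0), subgradient = b - a^T x = 15.0
  y^{k+1} = 0.0 + 0.25*15.0 = 3.75
Step 2: y^k = 3.75, reduced costs: (0.75, -5.0)
  x^k = (0.0, 10.0), subgradient = b - a^T x = -25.0
  y^{k+1} = 3.75 + 0.25*-25.0 = -2.5
Step 3: y^k = -2.5, reduced costs: (19.5, 20.0)
  x^k = (0.0, 0.0), subgradient = b - a^T x = 15.0
  y^{k+1} = -2.5 + 0.25*15.0 = 1.25
Dual objective at y_3 = 1.25: reduced costs (8.25, 5.0), box minimizer x = (0.0, 0.0)
g(y_3) = b*y + (c1 - a1*y)*x1 + (c2 - a2*y)*x2 = 15*1.25 + 8.25*0.0 + 5.0*0.0 = 18.75 + 0.0 + 0.0 = 18.75


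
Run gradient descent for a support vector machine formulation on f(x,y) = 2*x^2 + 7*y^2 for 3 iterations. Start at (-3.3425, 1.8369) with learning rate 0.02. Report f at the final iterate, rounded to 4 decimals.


Gradient descent on f(x,y) = 2*x^2 + 7*y^2.
Starting point: (-3.3425, 1.8369), alpha = 0.02
Step 1: grad_x = 2*2*-3.3425 = -13.37, grad_y = 2*7*1.8369 = 25.7166
  x_1 = -3.3425 - 0.02*-13.37 = -3.0751
  y_1 = 1.8369 - 0.02*25.7166 = 1.3226
Step 2: grad_x = 2*2*-3.0751 = -12.3004, grad_y = 2*7*1.3226 = 18.516
  x_2 = -3.0751 - 0.02*-12.3004 = -2.8291
  y_2 = 1.3226 - 0.02*18.516 = 0.9522
Step 3: grad_x = 2*2*-2.8291 = -11.3164, grad_y = 2*7*0.9522 = 13.3315
  x_3 = -2.8291 - 0.02*-11.3164 = -2.6028
  y_3 = 0.9522 - 0.02*13.3315 = 0.6856
f(-2.6028, 0.6856) = 2*(-2.6028)^2 + 7*0.6856^2 = 16.8393


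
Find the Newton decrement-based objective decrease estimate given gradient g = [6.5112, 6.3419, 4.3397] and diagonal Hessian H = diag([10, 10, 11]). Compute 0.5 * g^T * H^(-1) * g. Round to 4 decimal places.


Step 1: H is diagonal, so H^(-1) * g = [0.6511, 0.6342, 0.3945].
Step 2: g^T H^(-1) g = sum_i g_i^2 / H_ii
  = (6.5112)^2/10 + (6.3419)^2/10 + (4.3397)^2/11
  = 4.2396 + 4.022 + 1.7121 = 9.9736
Step 3: Objective decrease = 0.5 * g^T H^(-1) g = 4.9868


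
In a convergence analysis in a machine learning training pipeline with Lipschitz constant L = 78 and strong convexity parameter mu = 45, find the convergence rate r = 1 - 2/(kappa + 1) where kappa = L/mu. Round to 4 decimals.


Step 1: Compute the condition number.
kappa = L/mu = 78/45 = 1.7333
Step 2: Compute the convergence rate.
r = 1 - 2/(kappa + 1) = 1 - 2*mu/(L + mu) = (L - mu)/(L + mu) = 33/123 = 0.2683


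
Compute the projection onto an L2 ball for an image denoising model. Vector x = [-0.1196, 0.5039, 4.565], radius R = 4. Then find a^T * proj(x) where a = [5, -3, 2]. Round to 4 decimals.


Step 1: Compute ||x|| (intermediates to 6 decimals).
||x|| = sqrt((-0.1196)^2 + 0.5039^2 + 4.565^2) = 4.594284
Step 2: Project.
Since ||x|| > R, scale = R/||x|| = 4/4.594284 = 0.870647, proj(x) = scale * x
proj(x) = [-0.104129, 0.438719, 3.974504]
Step 3: Dot product.
a^T * proj(x) = 5*(-0.104129) - 3*0.438719 + 2*3.974504 = 6.1122


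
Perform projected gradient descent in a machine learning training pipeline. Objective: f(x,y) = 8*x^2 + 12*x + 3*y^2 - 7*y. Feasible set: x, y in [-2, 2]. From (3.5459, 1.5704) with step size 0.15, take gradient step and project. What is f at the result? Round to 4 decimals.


Step 1: Compute gradient at (3.5459, 1.5704).
grad_x = 2*8*3.5459 + 12 = 68.7344
grad_y = 2*3*1.5704 - 7 = 2.4224
Step 2: Gradient step.
x_raw = 3.5459 - 0.15*68.7344 = -6.7643
y_raw = 1.5704 - 0.15*2.4224 = 1.207
Step 3: Project onto [-2, 2].
x_proj = clip(-6.7643) = -2.0
y_proj = clip(1.207) = 1.207
Step 4: Evaluate f.
f(-2.0, 1.207) = 3.9216


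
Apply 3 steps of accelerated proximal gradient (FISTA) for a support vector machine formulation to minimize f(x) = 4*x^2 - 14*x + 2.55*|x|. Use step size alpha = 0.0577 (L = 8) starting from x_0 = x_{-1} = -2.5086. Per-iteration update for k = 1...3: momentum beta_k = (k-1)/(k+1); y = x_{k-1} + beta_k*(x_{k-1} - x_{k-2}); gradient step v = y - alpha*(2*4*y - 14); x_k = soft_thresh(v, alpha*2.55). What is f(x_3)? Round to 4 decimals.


FISTA on f(x) = 4*x^2 - 14*x + 2.55*|x|
L = 8, alpha = 0.0577
Iteration 1: beta = 0.0, y = -2.5086 + 0.0*(-2.5086 + 2.5086) = -2.5086
  grad(y) = -34.0688, v = y - alpha*grad = -0.5428
  prox(v) = soft_thresh(-0.5428, 0.1471) = -0.3957
Iteration 2: beta = 0.3333, y = -0.3957 + 0.3333*(-0.3957 + 2.5086) = 0.3086
  grad(y) = -11.5311, v = y - alpha*grad = 0.974
  prox(v) = soft_thresh(0.974, 0.1471) = 0.8268
Iteration 3: beta = 0.5, y = 0.8268 + 0.5*(0.8268 + 0.3957) = 1.4381
  grad(y) = -2.4954, v = y - alpha*grad = 1.5821
  prox(v) = soft_thresh(1.5821, 0.1471) = 1.4349
f(x_3) = 4*1.4349^2 - 14*1.4349 + 2.55*|1.4349| = -8.1939


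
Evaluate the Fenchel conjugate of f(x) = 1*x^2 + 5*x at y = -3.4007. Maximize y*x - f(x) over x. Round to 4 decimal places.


f*(y) = sup_x {y*x - a*x^2 - b*x} = sup_x {(y-b)*x - a*x^2}
FOC: (y - b) - 2a*x = 0 => x* = (y - b)/(2a)
x* = (-3.4007 - 5)/(2*1) = -4.2004
f*(-3.4007) = (y-b)^2/(4a) = (-3.4007 - 5)^2/(4*1)
= 70.5718/4 = 17.6429


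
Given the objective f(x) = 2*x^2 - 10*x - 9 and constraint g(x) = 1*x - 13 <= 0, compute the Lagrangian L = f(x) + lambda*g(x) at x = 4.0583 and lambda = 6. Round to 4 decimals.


Step 1: Evaluate f(x).
f(4.0583) = 2*4.0583^2 - 10*4.0583 - 9 = -16.6434
Step 2: Evaluate g(x).
g(4.0583) = 1*4.0583 - 13 = -8.9417
Step 3: Compute Lagrangian.
L = -16.6434 + 6*-8.9417 = -70.2936


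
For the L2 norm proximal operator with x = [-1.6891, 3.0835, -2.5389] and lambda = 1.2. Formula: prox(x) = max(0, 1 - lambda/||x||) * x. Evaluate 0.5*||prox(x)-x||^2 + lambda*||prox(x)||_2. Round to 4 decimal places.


Step 1: Compute ||x||.
||x|| = 4.3367
Step 2: Compute scaling factor.
scale = max(0, 1 - 1.2/4.3367) = 0.7233
Step 3: prox(x) = [-1.2217, 2.2303, -1.8364]
||prox(x)|| = 3.1367
Step 4: Proximal objective.
0.5*||prox-x||^2 = 0.72
lambda*||prox|| = 3.764
Total = 4.4841


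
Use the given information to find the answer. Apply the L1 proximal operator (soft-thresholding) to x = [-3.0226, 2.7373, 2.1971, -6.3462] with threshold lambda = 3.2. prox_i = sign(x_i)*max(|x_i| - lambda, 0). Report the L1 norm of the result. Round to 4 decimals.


Soft-thresholding with lambda = 3.2:
prox(-3.0226) = sign(-3.0226)*max(|-3.0226| - 3.2, 0) = 0.0
prox(2.7373) = sign(2.7373)*max(|2.7373| - 3.2, 0) = 0.0
prox(2.1971) = sign(2.1971)*max(|2.1971| - 3.2, 0) = 0.0
prox(-6.3462) = sign(-6.3462)*max(|-6.3462| - 3.2, 0) = -3.1462
prox(x) = [0.0, 0.0, 0.0, -3.1462]
||prox(x)||_1 = 0.0 + 0.0 + 0.0 + 3.1462 = 3.1462


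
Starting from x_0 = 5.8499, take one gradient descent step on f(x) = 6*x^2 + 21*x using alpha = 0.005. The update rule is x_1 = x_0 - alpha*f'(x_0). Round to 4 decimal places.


We compute the gradient at x_0 and apply the update.
f'(x) = 12*x + 21
f'(5.8499) = 12*5.8499 + 21 = 91.1988
x_1 = 5.8499 - 0.005*91.1988 = 5.3939


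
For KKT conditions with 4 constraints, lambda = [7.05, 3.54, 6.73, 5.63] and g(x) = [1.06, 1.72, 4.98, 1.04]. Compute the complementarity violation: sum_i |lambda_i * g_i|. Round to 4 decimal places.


KKT complementary slackness check:
lambda_1 * g_1 = 7.05 * 1.06 = 7.473
lambda_2 * g_2 = 3.54 * 1.72 = 6.0888
lambda_3 * g_3 = 6.73 * 4.98 = 33.5154
lambda_4 * g_4 = 5.63 * 1.04 = 5.8552
Total violation = 7.473 + 6.0888 + 33.5154 + 5.8552 = 52.9324


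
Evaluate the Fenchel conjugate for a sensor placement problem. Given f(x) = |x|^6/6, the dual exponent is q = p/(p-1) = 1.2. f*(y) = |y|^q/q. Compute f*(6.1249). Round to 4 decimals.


The conjugate exponent q satisfies 1/p + 1/q = 1.
p = 6, so q = 6/(6 - 1) = 1.2
|y|^q = 6.1249^1.2 = 8.8007
f*(6.1249) = 8.8007 / 1.2 = 7.3339


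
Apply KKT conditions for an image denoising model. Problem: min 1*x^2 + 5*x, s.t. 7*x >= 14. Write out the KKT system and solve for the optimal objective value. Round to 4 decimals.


Step 1: Try lambda = 0 (constraint inactive).
x_unc = -5/(2*1) = -2.5
Check: 7*-2.5 = -17.5 < 14 -- violated!
Step 2: Constraint must be active: 7*x = 14
x* = 14/7 = 2.0
lambda = (2*1*2.0 + 5)/7 = 1.2857
Step 3: Compute optimal value.
f(x*) = 1*2.0^2 + 5*2.0 = 14.0


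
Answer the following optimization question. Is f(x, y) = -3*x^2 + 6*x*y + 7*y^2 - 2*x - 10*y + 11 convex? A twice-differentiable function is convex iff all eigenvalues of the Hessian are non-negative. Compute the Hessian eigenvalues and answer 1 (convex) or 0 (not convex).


The Hessian of f(x,y) = -3*x^2 + 6*x*y + 7*y^2 - 2*x - 10*y + 11 is:
H = [[-6, 6], [6, 14]]
Trace = -6 + 14 = 8
Determinant = -6*14 - (6)^2 = -120
Discriminant = (8)^2 - 4*-120 = 544.0
Eigenvalues: lambda_1 = -7.6619, lambda_2 = 15.6619
The function is not convex.

0


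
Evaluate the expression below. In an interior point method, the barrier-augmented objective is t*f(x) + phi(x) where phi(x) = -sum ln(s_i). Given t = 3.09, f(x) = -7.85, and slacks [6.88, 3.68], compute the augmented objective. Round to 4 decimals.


Step 1: Compute log-barrier.
ln values: [1.9286, 1.3029]
phi = -(1.9286 + 1.3029) = -3.2315
Step 2: Compute augmented objective.
t*f(x) = 3.09*-7.85 = -24.2565
Total = -24.2565 - 3.2315 = -27.488


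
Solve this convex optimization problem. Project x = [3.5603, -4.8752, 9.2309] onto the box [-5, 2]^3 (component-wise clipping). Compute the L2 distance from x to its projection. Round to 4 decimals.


Project each component onto [-5, 2].
clip(3.5603) = 2.0, clip(-4.8752) = -4.8752, clip(9.2309) = 2.0
Projection = [2.0, -4.8752, 2.0]
Squared diffs: [2.4345, 0.0, 52.2859]
Distance = sqrt(54.7204) = 7.3973


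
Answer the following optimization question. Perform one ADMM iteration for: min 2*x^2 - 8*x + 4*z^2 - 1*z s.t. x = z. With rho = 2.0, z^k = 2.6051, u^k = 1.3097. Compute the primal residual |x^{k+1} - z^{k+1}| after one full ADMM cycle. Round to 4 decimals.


ADMM iteration with rho = 2.0, z^k = 2.6051, u^k = 1.3097
Step 1: x-update.
Minimize 2*x^2 - 8*x + (2.0/2)*(x - 2.6051 + 1.3097)^2
FOC: (2*2 + 2.0)*x = 8 + 2.0*(2.6051 - 1.3097)
x^{k+1} = 1.7651
Step 2: z-update.
Minimize 4*z^2 - 1*z + (2.0/2)*(1.7651 - z + 1.3097)^2
FOC: (2*4 + 2.0)*z = 1 + 2.0*(1.7651 + 1.3097)
z^{k+1} = 0.715
Step 3: u-update.
u^{k+1} = 1.3097 + 1.7651 - 0.715 = 2.3599
Step 4: Primal residual = |1.7651 - 0.715| = 1.0502


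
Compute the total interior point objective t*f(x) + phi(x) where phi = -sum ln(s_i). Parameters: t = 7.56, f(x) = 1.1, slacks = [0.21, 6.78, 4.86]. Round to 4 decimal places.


Step 1: Compute log-barrier.
ln values: [-1.5606, 1.914, 1.581]
phi = -(-1.5606 + 1.914 + 1.581) = -1.9344
Step 2: Compute augmented objective.
t*f(x) = 7.56*1.1 = 8.316
Total = 8.316 - 1.9344 = 6.3816


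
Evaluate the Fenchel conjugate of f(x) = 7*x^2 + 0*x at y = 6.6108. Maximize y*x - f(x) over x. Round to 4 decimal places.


f*(y) = sup_x {y*x - a*x^2 - b*x} = sup_x {(y-b)*x - a*x^2}
FOC: (y - b) - 2a*x = 0 => x* = (y - b)/(2a)
x* = (6.6108 - 0)/(2*7) = 0.4722
f*(6.6108) = (y-b)^2/(4a) = (6.6108 - 0)^2/(4*7)
= 43.7027/28 = 1.5608


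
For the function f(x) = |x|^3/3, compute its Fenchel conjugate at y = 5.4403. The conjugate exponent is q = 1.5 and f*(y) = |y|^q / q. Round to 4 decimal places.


The conjugate exponent q satisfies 1/p + 1/q = 1.
p = 3, so q = 3/(3 - 1) = 1.5
|y|^q = 5.4403^1.5 = 12.6892
f*(5.4403) = 12.6892 / 1.5 = 8.4595


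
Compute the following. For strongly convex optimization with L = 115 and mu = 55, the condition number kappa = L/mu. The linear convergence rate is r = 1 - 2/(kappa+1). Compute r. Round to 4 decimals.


Step 1: Compute the condition number.
kappa = L/mu = 115/55 = 2.0909
Step 2: Compute the convergence rate.
r = 1 - 2/(kappa + 1) = 1 - 2*mu/(L + mu) = (L - mu)/(L + mu) = 60/170 = 0.3529


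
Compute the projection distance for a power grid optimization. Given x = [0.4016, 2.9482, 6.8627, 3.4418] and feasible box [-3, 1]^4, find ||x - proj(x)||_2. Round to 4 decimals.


Project each component onto [-3, 1].
clip(0.4016) = 0.4016, clip(2.9482) = 1.0, clip(6.8627) = 1.0, clip(3.4418) = 1.0
Projection = [0.4016, 1.0, 1.0, 1.0]
Squared diffs: [0.0, 3.7955, 34.3713, 5.9624]
Distance = sqrt(44.1292) = 6.643


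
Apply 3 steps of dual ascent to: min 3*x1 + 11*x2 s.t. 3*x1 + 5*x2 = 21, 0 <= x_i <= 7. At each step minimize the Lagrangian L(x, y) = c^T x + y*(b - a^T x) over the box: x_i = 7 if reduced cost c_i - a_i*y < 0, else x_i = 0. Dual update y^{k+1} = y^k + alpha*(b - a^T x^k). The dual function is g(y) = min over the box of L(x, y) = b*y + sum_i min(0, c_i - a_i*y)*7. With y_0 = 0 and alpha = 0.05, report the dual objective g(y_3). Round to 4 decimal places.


Dual ascent for LP: min 3*x1 + 11*x2, 3*x1 + 5*x2 = 21, 0 <= x_i <= 7
Step 1: y^k = 0.0, reduced costs: (3.0, 11.0)
  x^k = (0.0, 0.0), subgradient = b - a^T x = 21.0
  y^{k+1} = 0.0 + 0.05*21.0 = 1.05
Step 2: y^k = 1.05, reduced costs: (-0.15, 5.75)
  x^k = (7.0, 0.0), subgradient = b - a^T x = 0.0
  y^{k+1} = 1.05 + 0.05*0.0 = 1.05
Step 3: y^k = 1.05, reduced costs: (-0.15, 5.75)
  x^k = (7.0, 0.0), subgradient = b - a^T x = 0.0
  y^{k+1} = 1.05 + 0.05*0.0 = 1.05
Dual objective at y_3 = 1.05: reduced costs (-0.15, 5.75), box minimizer x = (7.0, 0.0)
g(y_3) = b*y + (c1 - a1*y)*x1 + (c2 - a2*y)*x2 = 21*1.05 + (-0.15)*7.0 + 5.75*0.0 = 22.05 - 1.05 + 0.0 = 21.0


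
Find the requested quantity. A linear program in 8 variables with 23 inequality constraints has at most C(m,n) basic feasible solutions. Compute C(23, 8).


Each vertex corresponds to some choice of n active constraints out of m, so the number of vertices is at most C(m, n) = m! / (n!(m-n)!).
m = 23, n = 8
Numerator: 23 * 22 * 21 * 20 * 19 * 18 * 17 * 16
Denominator: 8! = 40320
C(23, 8) = 490314


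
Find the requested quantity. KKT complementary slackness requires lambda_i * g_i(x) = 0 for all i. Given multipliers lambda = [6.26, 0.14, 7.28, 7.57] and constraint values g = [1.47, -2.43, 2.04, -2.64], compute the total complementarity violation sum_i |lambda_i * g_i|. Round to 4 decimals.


KKT complementary slackness check:
lambda_1 * g_1 = 6.26 * 1.47 = 9.2022
lambda_2 * g_2 = 0.14 * -2.43 = -0.3402
lambda_3 * g_3 = 7.28 * 2.04 = 14.8512
lambda_4 * g_4 = 7.57 * -2.64 = -19.9848
Total violation = 9.2022 + 0.3402 + 14.8512 + 19.9848 = 44.3784


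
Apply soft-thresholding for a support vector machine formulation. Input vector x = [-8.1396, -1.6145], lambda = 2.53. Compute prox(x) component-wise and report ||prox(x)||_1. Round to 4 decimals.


Soft-thresholding with lambda = 2.53:
prox(-8.1396) = sign(-8.1396)*max(|-8.1396| - 2.53, 0) = -5.6096
prox(-1.6145) = sign(-1.6145)*max(|-1.6145| - 2.53, 0) = 0.0
prox(x) = [-5.6096, 0.0]
||prox(x)||_1 = 5.6096 + 0.0 = 5.6096


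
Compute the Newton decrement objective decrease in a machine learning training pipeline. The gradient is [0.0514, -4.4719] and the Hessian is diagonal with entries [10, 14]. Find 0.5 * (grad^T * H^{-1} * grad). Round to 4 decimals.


Step 1: H is diagonal, so H^(-1) * g = [0.0051, -0.3194].
Step 2: g^T H^(-1) g = sum_i g_i^2 / H_ii
  = (0.0514)^2/10 + (-4.4719)^2/14
  = 0.0003 + 1.4284 = 1.4287
Step 3: Objective decrease = 0.5 * g^T H^(-1) g = 0.7143


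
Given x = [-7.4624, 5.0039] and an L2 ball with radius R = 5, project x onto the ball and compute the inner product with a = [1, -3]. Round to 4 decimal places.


Step 1: Compute ||x|| (intermediates to 6 decimals).
||x|| = sqrt((-7.4624)^2 + 5.0039^2) = 8.984789
Step 2: Project.
Since ||x|| > R, scale = R/||x|| = 5/8.984789 = 0.556496, proj(x) = scale * x
proj(x) = [-4.152796, 2.78465]
Step 3: Dot product.
a^T * proj(x) = 1*(-4.152796) - 3*2.78465 = -12.5067


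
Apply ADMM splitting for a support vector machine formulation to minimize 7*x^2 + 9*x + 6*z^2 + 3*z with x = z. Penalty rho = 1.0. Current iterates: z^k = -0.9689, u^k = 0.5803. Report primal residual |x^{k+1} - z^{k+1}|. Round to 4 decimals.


ADMM iteration with rho = 1.0, z^k = -0.9689, u^k = 0.5803
Step 1: x-update.
Minimize 7*x^2 + 9*x + (1.0/2)*(x + 0.9689 + 0.5803)^2
FOC: (2*7 + 1.0)*x = -9 + 1.0*(-0.9689 - 0.5803)
x^{k+1} = -0.7033
Step 2: z-update.
Minimize 6*z^2 + 3*z + (1.0/2)*(-0.7033 - z + 0.5803)^2
FOC: (2*6 + 1.0)*z = -3 + 1.0*(-0.7033 + 0.5803)
z^{k+1} = -0.2402
Step 3: u-update.
u^{k+1} = 0.5803 - 0.7033 + 0.2402 = 0.1172
Step 4: Primal residual = |-0.7033 + 0.2402| = 0.4631


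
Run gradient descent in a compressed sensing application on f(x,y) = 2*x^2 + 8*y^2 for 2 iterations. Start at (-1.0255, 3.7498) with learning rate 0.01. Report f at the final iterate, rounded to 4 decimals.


Gradient descent on f(x,y) = 2*x^2 + 8*y^2.
Starting point: (-1.0255, 3.7498), alpha = 0.01
Step 1: grad_x = 2*2*-1.0255 = -4.102, grad_y = 2*8*3.7498 = 59.9968
  x_1 = -1.0255 - 0.01*-4.102 = -0.9845
  y_1 = 3.7498 - 0.01*59.9968 = 3.1498
Step 2: grad_x = 2*2*-0.9845 = -3.9379, grad_y = 2*8*3.1498 = 50.3973
  x_2 = -0.9845 - 0.01*-3.9379 = -0.9451
  y_2 = 3.1498 - 0.01*50.3973 = 2.6459
f(-0.9451, 2.6459) = 2*(-0.9451)^2 + 8*2.6459^2 = 57.791


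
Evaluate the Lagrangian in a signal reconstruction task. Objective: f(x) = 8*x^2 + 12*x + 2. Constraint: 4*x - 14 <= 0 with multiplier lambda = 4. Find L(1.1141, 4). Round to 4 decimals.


Step 1: Evaluate f(x).
f(1.1141) = 8*1.1141^2 + 12*1.1141 + 2 = 25.299
Step 2: Evaluate g(x).
g(1.1141) = 4*1.1141 - 14 = -9.5436
Step 3: Compute Lagrangian.
L = 25.299 + 4*-9.5436 = -12.8754


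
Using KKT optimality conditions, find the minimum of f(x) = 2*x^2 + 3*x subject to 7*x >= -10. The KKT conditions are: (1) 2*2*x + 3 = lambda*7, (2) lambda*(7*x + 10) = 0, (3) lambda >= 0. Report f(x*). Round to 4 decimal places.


Step 1: Try lambda = 0 (constraint inactive).
Stationarity: 2*2*x + 3 = 0
x* = -3/(2*2) = -0.75
Check constraint: 7*-0.75 = -5.25 >= -10 -- satisfied.
Step 2: Compute optimal value.
f(x*) = 2*(-0.75)^2 + 3*(-0.75) = -1.125


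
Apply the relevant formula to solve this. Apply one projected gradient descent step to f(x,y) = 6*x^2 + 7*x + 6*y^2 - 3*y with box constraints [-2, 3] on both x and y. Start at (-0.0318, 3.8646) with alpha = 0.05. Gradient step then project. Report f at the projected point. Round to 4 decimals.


Step 1: Compute gradient at (-0.0318, 3.8646).
grad_x = 2*6*-0.0318 + 7 = 6.6184
grad_y = 2*6*3.8646 - 3 = 43.3752
Step 2: Gradient step.
x_raw = -0.0318 - 0.05*6.6184 = -0.3627
y_raw = 3.8646 - 0.05*43.3752 = 1.6958
Step 3: Project onto [-2, 3].
x_proj = clip(-0.3627) = -0.3627
y_proj = clip(1.6958) = 1.6958
Step 4: Evaluate f.
f(-0.3627, 1.6958) = 10.4181


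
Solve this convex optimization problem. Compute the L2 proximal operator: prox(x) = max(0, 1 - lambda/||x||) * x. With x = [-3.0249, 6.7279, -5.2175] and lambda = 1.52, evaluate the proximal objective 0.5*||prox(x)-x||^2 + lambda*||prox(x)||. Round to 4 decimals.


Step 1: Compute ||x||.
||x|| = 9.0353
Step 2: Compute scaling factor.
scale = max(0, 1 - 1.52/9.0353) = 0.8318
Step 3: prox(x) = [-2.516, 5.5961, -4.3398]
||prox(x)|| = 7.5153
Step 4: Proximal objective.
0.5*||prox-x||^2 = 1.1552
lambda*||prox|| = 11.4233
Total = 12.5785


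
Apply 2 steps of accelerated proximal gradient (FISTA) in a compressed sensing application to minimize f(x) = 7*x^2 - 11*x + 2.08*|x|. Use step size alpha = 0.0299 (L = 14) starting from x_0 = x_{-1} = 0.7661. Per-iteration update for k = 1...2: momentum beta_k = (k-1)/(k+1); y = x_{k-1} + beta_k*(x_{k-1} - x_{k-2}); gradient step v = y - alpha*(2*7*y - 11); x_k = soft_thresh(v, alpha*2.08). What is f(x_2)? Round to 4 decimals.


FISTA on f(x) = 7*x^2 - 11*x + 2.08*|x|
L = 14, alpha = 0.0299
Iteration 1: beta = 0.0, y = 0.7661 + 0.0*(0.7661 - 0.7661) = 0.7661
  grad(y) = -0.2746, v = y - alpha*grad = 0.7743
  prox(v) = soft_thresh(0.7743, 0.0622) = 0.7121
Iteration 2: beta = 0.3333, y = 0.7121 + 0.3333*(0.7121 - 0.7661) = 0.6941
  grad(y) = -1.2823, v = y - alpha*grad = 0.7325
  prox(v) = soft_thresh(0.7325, 0.0622) = 0.6703
f(x_2) = 7*0.6703^2 - 11*0.6703 + 2.08*|0.6703| = -2.834


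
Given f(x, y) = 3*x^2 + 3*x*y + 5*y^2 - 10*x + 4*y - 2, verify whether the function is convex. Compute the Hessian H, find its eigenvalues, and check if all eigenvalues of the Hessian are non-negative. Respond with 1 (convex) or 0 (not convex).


The Hessian of f(x,y) = 3*x^2 + 3*x*y + 5*y^2 - 10*x + 4*y - 2 is:
H = [[6, 3], [3, 10]]
Trace = 6 + 10 = 16
Determinant = 6*10 - (3)^2 = 51
Discriminant = (16)^2 - 4*51 = 52.0
Eigenvalues: lambda_1 = 4.3944, lambda_2 = 11.6056
The function is convex.

1


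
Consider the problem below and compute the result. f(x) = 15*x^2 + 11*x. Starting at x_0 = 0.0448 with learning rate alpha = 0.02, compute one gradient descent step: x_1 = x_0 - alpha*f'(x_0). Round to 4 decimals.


We compute the gradient at x_0 and apply the update.
f'(x) = 30*x + 11
f'(0.0448) = 30*0.0448 + 11 = 12.344
x_1 = 0.0448 - 0.02*12.344 = -0.2021


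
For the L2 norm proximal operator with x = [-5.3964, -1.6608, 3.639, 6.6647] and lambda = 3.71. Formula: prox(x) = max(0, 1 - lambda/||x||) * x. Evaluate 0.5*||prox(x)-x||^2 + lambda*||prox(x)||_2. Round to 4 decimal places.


Step 1: Compute ||x||.
||x|| = 9.4626
Step 2: Compute scaling factor.
scale = max(0, 1 - 3.71/9.4626) = 0.6079
Step 3: prox(x) = [-3.2806, -1.0096, 2.2123, 4.0517]
||prox(x)|| = 5.7526
Step 4: Proximal objective.
0.5*||prox-x||^2 = 6.8821
lambda*||prox|| = 21.3421
Total = 28.224


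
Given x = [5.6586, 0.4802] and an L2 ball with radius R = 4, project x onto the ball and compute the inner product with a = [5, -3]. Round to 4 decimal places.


Step 1: Compute ||x|| (intermediates to 6 decimals).
||x|| = sqrt(5.6586^2 + 0.4802^2) = 5.678939
Step 2: Project.
Since ||x|| > R, scale = R/||x|| = 4/5.678939 = 0.704357, proj(x) = scale * x
proj(x) = [3.985675, 0.338232]
Step 3: Dot product.
a^T * proj(x) = 5*3.985675 - 3*0.338232 = 18.9137


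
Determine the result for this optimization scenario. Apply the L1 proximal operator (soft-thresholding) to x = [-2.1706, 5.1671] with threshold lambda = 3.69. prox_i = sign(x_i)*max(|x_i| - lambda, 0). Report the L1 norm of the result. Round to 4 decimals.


Soft-thresholding with lambda = 3.69:
prox(-2.1706) = sign(-2.1706)*max(|-2.1706| - 3.69, 0) = 0.0
prox(5.1671) = sign(5.1671)*max(|5.1671| - 3.69, 0) = 1.4771
prox(x) = [0.0, 1.4771]
||prox(x)||_1 = 0.0 + 1.4771 = 1.4771


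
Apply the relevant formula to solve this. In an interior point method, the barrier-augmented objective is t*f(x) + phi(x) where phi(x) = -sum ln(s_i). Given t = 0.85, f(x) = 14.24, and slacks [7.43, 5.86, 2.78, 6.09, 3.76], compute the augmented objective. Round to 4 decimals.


Step 1: Compute log-barrier.
ln values: [2.0055, 1.7681, 1.0225, 1.8066, 1.3244]
phi = -(2.0055 + 1.7681 + 1.0225 + 1.8066 + 1.3244) = -7.9272
Step 2: Compute augmented objective.
t*f(x) = 0.85*14.24 = 12.104
Total = 12.104 - 7.9272 = 4.1768


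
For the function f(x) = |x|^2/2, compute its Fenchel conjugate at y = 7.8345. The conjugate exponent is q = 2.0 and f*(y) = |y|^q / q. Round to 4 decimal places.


The conjugate exponent q satisfies 1/p + 1/q = 1.
p = 2, so q = 2/(2 - 1) = 2.0
|y|^q = 7.8345^2.0 = 61.3794
f*(7.8345) = 61.3794 / 2.0 = 30.6897


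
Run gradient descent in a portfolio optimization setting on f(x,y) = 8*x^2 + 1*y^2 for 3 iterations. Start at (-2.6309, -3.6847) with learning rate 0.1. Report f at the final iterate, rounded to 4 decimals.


Gradient descent on f(x,y) = 8*x^2 + 1*y^2.
Starting point: (-2.6309, -3.6847), alpha = 0.1
Step 1: grad_x = 2*8*-2.6309 = -42.0944, grad_y = 2*1*-3.6847 = -7.3694
  x_1 = -2.6309 - 0.1*-42.0944 = 1.5785
  y_1 = -3.6847 - 0.1*-7.3694 = -2.9478
Step 2: grad_x = 2*8*1.5785 = 25.2566, grad_y = 2*1*-2.9478 = -5.8955
  x_2 = 1.5785 - 0.1*25.2566 = -0.9471
  y_2 = -2.9478 - 0.1*-5.8955 = -2.3582
Step 3: grad_x = 2*8*-0.9471 = -15.154, grad_y = 2*1*-2.3582 = -4.7164
  x_3 = -0.9471 - 0.1*-15.154 = 0.5683
  y_3 = -2.3582 - 0.1*-4.7164 = -1.8866
f(0.5683, -1.8866) = 8*0.5683^2 + 1*(-1.8866)^2 = 6.1426


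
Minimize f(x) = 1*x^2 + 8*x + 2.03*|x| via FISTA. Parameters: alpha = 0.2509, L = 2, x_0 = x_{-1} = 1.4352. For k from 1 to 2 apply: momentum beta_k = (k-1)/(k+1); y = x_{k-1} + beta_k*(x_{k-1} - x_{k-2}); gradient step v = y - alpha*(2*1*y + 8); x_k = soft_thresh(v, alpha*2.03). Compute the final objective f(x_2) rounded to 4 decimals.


FISTA on f(x) = 1*x^2 + 8*x + 2.03*|x|
L = 2, alpha = 0.2509
Iteration 1: beta = 0.0, y = 1.4352 + 0.0*(1.4352 - 1.4352) = 1.4352
  grad(y) = 10.8704, v = y - alpha*grad = -1.2922
  prox(v) = soft_thresh(-1.2922, 0.5093) = -0.7829
Iteration 2: beta = 0.3333, y = -0.7829 + 0.3333*(-0.7829 - 1.4352) = -1.5222
  grad(y) = 4.9556, v = y - alpha*grad = -2.7656
  prox(v) = soft_thresh(-2.7656, 0.5093) = -2.2562
f(x_2) = 1*(-2.2562)^2 + 8*(-2.2562) + 2.03*|-2.2562| = -8.3791


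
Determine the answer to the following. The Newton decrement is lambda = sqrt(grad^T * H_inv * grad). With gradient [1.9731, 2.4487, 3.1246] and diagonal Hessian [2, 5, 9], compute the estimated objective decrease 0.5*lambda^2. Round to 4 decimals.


Step 1: H is diagonal, so H^(-1) * g = [0.9866, 0.4897, 0.3472].
Step 2: g^T H^(-1) g = sum_i g_i^2 / H_ii
  = (1.9731)^2/2 + (2.4487)^2/5 + (3.1246)^2/9
  = 1.9466 + 1.1992 + 1.0848 = 4.2306
Step 3: Objective decrease = 0.5 * g^T H^(-1) g = 2.1153


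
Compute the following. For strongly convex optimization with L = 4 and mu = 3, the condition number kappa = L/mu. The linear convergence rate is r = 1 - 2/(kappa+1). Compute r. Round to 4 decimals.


Step 1: Compute the condition number.
kappa = L/mu = 4/3 = 1.3333
Step 2: Compute the convergence rate.
r = 1 - 2/(kappa + 1) = 1 - 2*mu/(L + mu) = (L - mu)/(L + mu) = 1/7 = 0.1429


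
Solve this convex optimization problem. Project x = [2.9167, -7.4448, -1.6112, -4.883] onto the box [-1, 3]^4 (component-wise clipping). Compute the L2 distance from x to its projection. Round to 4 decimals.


Project each component onto [-1, 3].
clip(2.9167) = 2.9167, clip(-7.4448) = -1.0, clip(-1.6112) = -1.0, clip(-4.883) = -1.0
Projection = [2.9167, -1.0, -1.0, -1.0]
Squared diffs: [0.0, 41.5354, 0.3736, 15.0777]
Distance = sqrt(56.9867) = 7.549


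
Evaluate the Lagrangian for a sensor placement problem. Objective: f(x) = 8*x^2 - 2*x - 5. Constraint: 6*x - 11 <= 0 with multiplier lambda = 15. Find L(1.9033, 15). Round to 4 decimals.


Step 1: Evaluate f(x).
f(1.9033) = 8*1.9033^2 - 2*1.9033 - 5 = 20.1738
Step 2: Evaluate g(x).
g(1.9033) = 6*1.9033 - 11 = 0.4198
Step 3: Compute Lagrangian.
L = 20.1738 + 15*0.4198 = 26.4708


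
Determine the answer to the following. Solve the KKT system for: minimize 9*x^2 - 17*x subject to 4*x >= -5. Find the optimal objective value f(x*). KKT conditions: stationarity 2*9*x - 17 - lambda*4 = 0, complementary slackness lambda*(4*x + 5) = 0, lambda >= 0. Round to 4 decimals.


Step 1: Try lambda = 0 (constraint inactive).
Stationarity: 2*9*x - 17 = 0
x* = 17/(2*9) = 17/18 = 0.9444 (rounded; the exact value 17/18 is used below)
Check constraint: 4*0.9444 = 3.7776 >= -5 -- satisfied.
Step 2: Compute optimal value.
f(x*) = 9*(17/18)^2 - 17*(17/18) = -8.0278


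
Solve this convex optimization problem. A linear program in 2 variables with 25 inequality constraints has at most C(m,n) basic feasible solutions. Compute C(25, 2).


Each vertex corresponds to some choice of n active constraints out of m, so the number of vertices is at most C(m, n) = m! / (n!(m-n)!).
m = 25, n = 2
Numerator: 25 * 24
Denominator: 2! = 2
C(25, 2) = 300


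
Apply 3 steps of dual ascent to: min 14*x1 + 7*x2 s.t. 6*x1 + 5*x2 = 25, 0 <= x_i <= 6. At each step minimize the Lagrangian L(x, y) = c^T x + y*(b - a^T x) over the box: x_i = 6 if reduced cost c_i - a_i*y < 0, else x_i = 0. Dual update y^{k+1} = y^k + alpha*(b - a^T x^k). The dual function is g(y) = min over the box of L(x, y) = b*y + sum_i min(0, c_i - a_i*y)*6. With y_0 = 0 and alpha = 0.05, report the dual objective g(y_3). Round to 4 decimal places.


Dual ascent for LP: min 14*x1 + 7*x2, 6*x1 + 5*x2 = 25, 0 <= x_i <= 6
Step 1: y^k = 0.0, reduced costs: (14.0, 7.0)
  x^k = (0.0, 0.0), subgradient = b - a^T x = 25.0
  y^{k+1} = 0.0 + 0.05*25.0 = 1.25
Step 2: y^k = 1.25, reduced costs: (6.5, 0.75)
  x^k = (0.0, 0.0), subgradient = b - a^T x = 25.0
  y^{k+1} = 1.25 + 0.05*25.0 = 2.5
Step 3: y^k = 2.5, reduced costs: (-1.0, -5.5)
  x^k = (6.0, 6.0), subgradient = b - a^T x = -41.0
  y^{k+1} = 2.5 + 0.05*-41.0 = 0.45
Dual objective at y_3 = 0.45: reduced costs (11.3, 4.75), box minimizer x = (0.0, 0.0)
g(y_3) = b*y + (c1 - a1*y)*x1 + (c2 - a2*y)*x2 = 25*0.45 + 11.3*0.0 + 4.75*0.0 = 11.25 + 0.0 + 0.0 = 11.25


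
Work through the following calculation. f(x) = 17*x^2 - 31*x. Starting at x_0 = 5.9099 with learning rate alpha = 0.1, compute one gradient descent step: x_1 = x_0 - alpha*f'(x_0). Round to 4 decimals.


We compute the gradient at x_0 and apply the update.
f'(x) = 34*x - 31
f'(5.9099) = 34*5.9099 - 31 = 169.9366
x_1 = 5.9099 - 0.1*169.9366 = -11.0838


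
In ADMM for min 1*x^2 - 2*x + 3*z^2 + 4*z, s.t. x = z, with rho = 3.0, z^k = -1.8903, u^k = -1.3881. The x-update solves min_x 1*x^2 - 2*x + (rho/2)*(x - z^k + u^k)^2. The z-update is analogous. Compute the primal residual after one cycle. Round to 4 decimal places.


ADMM iteration with rho = 3.0, z^k = -1.8903, u^k = -1.3881
Step 1: x-update.
Minimize 1*x^2 - 2*x + (3.0/2)*(x + 1.8903 - 1.3881)^2
FOC: (2*1 + 3.0)*x = 2 + 3.0*(-1.8903 + 1.3881)
x^{k+1} = 0.0987
Step 2: z-update.
Minimize 3*z^2 + 4*z + (3.0/2)*(0.0987 - z - 1.3881)^2
FOC: (2*3 + 3.0)*z = -4 + 3.0*(0.0987 - 1.3881)
z^{k+1} = -0.8743
Step 3: u-update.
u^{k+1} = -1.3881 + 0.0987 + 0.8743 = -0.4152
Step 4: Primal residual = |0.0987 + 0.8743| = 0.9729


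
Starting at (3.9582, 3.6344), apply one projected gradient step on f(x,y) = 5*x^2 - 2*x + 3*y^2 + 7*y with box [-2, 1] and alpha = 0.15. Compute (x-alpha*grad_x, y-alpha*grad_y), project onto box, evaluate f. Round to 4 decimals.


Step 1: Compute gradient at (3.9582, 3.6344).
grad_x = 2*5*3.9582 - 2 = 37.582
grad_y = 2*3*3.6344 + 7 = 28.8064
Step 2: Gradient step.
x_raw = 3.9582 - 0.15*37.582 = -1.6791
y_raw = 3.6344 - 0.15*28.8064 = -0.6866
Step 3: Project onto [-2, 1].
x_proj = clip(-1.6791) = -1.6791
y_proj = clip(-0.6866) = -0.6866
Step 4: Evaluate f.
f(-1.6791, -0.6866) = 14.0633


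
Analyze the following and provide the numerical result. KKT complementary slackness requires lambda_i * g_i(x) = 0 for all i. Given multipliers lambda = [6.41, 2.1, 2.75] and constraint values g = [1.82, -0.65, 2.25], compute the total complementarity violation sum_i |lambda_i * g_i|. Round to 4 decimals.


KKT complementary slackness check:
lambda_1 * g_1 = 6.41 * 1.82 = 11.6662
lambda_2 * g_2 = 2.1 * -0.65 = -1.365
lambda_3 * g_3 = 2.75 * 2.25 = 6.1875
Total violation = 11.6662 + 1.365 + 6.1875 = 19.2187


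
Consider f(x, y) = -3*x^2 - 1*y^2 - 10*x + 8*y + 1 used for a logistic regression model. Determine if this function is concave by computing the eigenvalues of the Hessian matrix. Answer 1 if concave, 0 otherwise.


The Hessian of f(x,y) = -3*x^2 - 1*y^2 - 10*x + 8*y + 1 is:
H = [[-6, 0], [0, -2]]
Trace = -6 - 2 = -8
Determinant = -6*-2 - (0)^2 = 12
Discriminant = (-8)^2 - 4*12 = 16.0
Eigenvalues: lambda_1 = -6.0, lambda_2 = -2.0
The function is concave.

1


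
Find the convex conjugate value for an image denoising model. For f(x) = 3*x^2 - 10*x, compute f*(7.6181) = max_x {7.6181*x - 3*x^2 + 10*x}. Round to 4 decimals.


f*(y) = sup_x {y*x - a*x^2 - b*x} = sup_x {(y-b)*x - a*x^2}
FOC: (y - b) - 2a*x = 0 => x* = (y - b)/(2a)
x* = (7.6181 + 10)/(2*3) = 2.9364
f*(7.6181) = (y-b)^2/(4a) = (7.6181 + 10)^2/(4*3)
= 310.3974/12 = 25.8665


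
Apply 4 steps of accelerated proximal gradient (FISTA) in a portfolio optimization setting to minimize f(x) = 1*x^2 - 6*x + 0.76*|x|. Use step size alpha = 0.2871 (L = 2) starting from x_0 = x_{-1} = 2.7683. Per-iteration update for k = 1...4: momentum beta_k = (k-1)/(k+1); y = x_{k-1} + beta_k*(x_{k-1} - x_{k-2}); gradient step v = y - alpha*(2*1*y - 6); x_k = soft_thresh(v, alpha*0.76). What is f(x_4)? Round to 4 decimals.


FISTA on f(x) = 1*x^2 - 6*x + 0.76*|x|
L = 2, alpha = 0.2871
Iteration 1: beta = 0.0, y = 2.7683 + 0.0*(2.7683 - 2.7683) = 2.7683
  grad(y) = -0.4634, v = y - alpha*grad = 2.9013
  prox(v) = soft_thresh(2.9013, 0.2182) = 2.6831
Iteration 2: beta = 0.3333, y = 2.6831 + 0.3333*(2.6831 - 2.7683) = 2.6548
  grad(y) = -0.6905, v = y - alpha*grad = 2.853
  prox(v) = soft_thresh(2.853, 0.2182) = 2.6348
Iteration 3: beta = 0.5, y = 2.6348 + 0.5*(2.6348 - 2.6831) = 2.6106
  grad(y) = -0.7787, v = y - alpha*grad = 2.8342
  prox(v) = soft_thresh(2.8342, 0.2182) = 2.616
Iteration 4: beta = 0.6, y = 2.616 + 0.6*(2.616 - 2.6348) = 2.6047
  grad(y) = -0.7905, v = y - alpha*grad = 2.8317
  prox(v) = soft_thresh(2.8317, 0.2182) = 2.6135
f(x_4) = 1*2.6135^2 - 6*2.6135 + 0.76*|2.6135| = -6.8644


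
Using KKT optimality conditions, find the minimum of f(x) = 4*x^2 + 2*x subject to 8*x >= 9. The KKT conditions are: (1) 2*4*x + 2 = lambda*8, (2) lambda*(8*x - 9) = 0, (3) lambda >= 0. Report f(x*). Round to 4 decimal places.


Step 1: Try lambda = 0 (constraint inactive).
x_unc = -2/(2*4) = -0.25
Check: 8*-0.25 = -2.0 < 9 -- violated!
Step 2: Constraint must be active: 8*x = 9
x* = 9/8 = 1.125
lambda = (2*4*1.125 + 2)/8 = 1.375
Step 3: Compute optimal value.
f(x*) = 4*1.125^2 + 2*1.125 = 7.3125


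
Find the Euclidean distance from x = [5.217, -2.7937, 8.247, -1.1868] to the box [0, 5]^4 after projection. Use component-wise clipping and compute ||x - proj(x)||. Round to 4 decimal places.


Project each component onto [0, 5].
clip(5.217) = 5.0, clip(-2.7937) = 0.0, clip(8.247) = 5.0, clip(-1.1868) = 0.0
Projection = [5.0, 0.0, 5.0, 0.0]
Squared diffs: [0.0471, 7.8048, 10.543, 1.4085]
Distance = sqrt(19.8034) = 4.4501


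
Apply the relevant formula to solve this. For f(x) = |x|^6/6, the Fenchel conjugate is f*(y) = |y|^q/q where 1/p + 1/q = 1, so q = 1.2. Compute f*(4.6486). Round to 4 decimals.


The conjugate exponent q satisfies 1/p + 1/q = 1.
p = 6, so q = 6/(6 - 1) = 1.2
|y|^q = 4.6486^1.2 = 6.321
f*(4.6486) = 6.321 / 1.2 = 5.2675


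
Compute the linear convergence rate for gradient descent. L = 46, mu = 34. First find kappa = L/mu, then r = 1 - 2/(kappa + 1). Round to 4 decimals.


Step 1: Compute the condition number.
kappa = L/mu = 46/34 = 1.3529
Step 2: Compute the convergence rate.
r = 1 - 2/(kappa + 1) = 1 - 2*mu/(L + mu) = (L - mu)/(L + mu) = 12/80 = 0.15


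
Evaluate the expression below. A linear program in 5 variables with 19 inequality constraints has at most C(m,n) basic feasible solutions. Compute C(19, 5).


Each vertex corresponds to some choice of n active constraints out of m, so the number of vertices is at most C(m, n) = m! / (n!(m-n)!).
m = 19, n = 5
Numerator: 19 * 18 * 17 * 16 * 15
Denominator: 5! = 120
C(19, 5) = 11628


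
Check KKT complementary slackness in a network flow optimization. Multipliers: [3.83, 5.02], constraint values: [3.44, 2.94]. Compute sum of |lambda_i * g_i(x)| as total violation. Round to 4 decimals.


KKT complementary slackness check:
lambda_1 * g_1 = 3.83 * 3.44 = 13.1752
lambda_2 * g_2 = 5.02 * 2.94 = 14.7588
Total violation = 13.1752 + 14.7588 = 27.934


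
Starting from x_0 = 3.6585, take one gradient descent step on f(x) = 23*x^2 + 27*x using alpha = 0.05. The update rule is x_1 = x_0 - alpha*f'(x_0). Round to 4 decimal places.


We compute the gradient at x_0 and apply the update.
f'(x) = 46*x + 27
f'(3.6585) = 46*3.6585 + 27 = 195.291
x_1 = 3.6585 - 0.05*195.291 = -6.1061


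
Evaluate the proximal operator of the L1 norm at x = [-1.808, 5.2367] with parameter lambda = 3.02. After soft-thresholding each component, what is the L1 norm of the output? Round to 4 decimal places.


Soft-thresholding with lambda = 3.02:
prox(-1.808) = sign(-1.808)*max(|-1.808| - 3.02, 0) = 0.0
prox(5.2367) = sign(5.2367)*max(|5.2367| - 3.02, 0) = 2.2167
prox(x) = [0.0, 2.2167]
||prox(x)||_1 = 0.0 + 2.2167 = 2.2167


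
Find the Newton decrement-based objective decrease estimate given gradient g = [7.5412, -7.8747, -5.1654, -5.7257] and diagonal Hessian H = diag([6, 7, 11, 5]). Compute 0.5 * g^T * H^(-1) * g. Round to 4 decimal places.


Step 1: H is diagonal, so H^(-1) * g = [1.2569, -1.125, -0.4696, -1.1451].
Step 2: g^T H^(-1) g = sum_i g_i^2 / H_ii
  = (7.5412)^2/6 + (-7.8747)^2/7 + (-5.1654)^2/11 + (-5.7257)^2/5
  = 9.4783 + 8.8587 + 2.4256 + 6.5567 = 27.3193
Step 3: Objective decrease = 0.5 * g^T H^(-1) g = 13.6596


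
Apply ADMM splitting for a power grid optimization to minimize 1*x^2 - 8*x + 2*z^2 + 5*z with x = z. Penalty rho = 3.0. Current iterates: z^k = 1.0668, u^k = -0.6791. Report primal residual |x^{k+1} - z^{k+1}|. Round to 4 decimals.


ADMM iteration with rho = 3.0, z^k = 1.0668, u^k = -0.6791
Step 1: x-update.
Minimize 1*x^2 - 8*x + (3.0/2)*(x - 1.0668 - 0.6791)^2
FOC: (2*1 + 3.0)*x = 8 + 3.0*(1.0668 + 0.6791)
x^{k+1} = 2.6475
Step 2: z-update.
Minimize 2*z^2 + 5*z + (3.0/2)*(2.6475 - z - 0.6791)^2
FOC: (2*2 + 3.0)*z = -5 + 3.0*(2.6475 - 0.6791)
z^{k+1} = 0.1293
Step 3: u-update.
u^{k+1} = -0.6791 + 2.6475 - 0.1293 = 1.8391
Step 4: Primal residual = |2.6475 - 0.1293| = 2.5182
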